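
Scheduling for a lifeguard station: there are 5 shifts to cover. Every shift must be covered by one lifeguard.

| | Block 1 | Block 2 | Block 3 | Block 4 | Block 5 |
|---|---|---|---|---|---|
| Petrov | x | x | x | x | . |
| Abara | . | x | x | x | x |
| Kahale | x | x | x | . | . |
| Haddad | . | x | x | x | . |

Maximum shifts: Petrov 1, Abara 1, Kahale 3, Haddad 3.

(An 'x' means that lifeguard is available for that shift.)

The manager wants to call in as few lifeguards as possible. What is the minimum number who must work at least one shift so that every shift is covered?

5 slots to fill and no one can take more than 3, so at least ⌈5/3⌉ = 2 lifeguards are needed.
Shifts {Block 1, Block 4, Block 5} need 3 slots, but among the lifeguards available for them (Petrov, Abara, Kahale, and Haddad) any 2 together supply at most 2. So 2 lifeguards are not enough.
Petrov, Abara, and Kahale alone can cover everything: Block 1→Kahale, Block 2→Kahale, Block 3→Kahale, Block 4→Petrov, Block 5→Abara.

3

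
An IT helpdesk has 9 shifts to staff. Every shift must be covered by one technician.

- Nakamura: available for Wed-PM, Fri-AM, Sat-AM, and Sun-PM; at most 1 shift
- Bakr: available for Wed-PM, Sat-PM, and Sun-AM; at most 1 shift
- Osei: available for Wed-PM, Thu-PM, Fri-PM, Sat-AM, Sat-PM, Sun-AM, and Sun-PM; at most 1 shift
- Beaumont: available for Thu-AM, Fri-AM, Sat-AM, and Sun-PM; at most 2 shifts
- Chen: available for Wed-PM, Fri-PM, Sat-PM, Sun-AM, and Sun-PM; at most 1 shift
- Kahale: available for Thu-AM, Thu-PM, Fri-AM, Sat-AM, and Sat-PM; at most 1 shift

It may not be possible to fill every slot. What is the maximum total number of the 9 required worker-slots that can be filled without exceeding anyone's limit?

Total capacity across all technicians is 1+1+1+2+1+1 = 7, and 9 slots are needed, so at most 7 can be filled.
An assignment achieving 7: Thu-AM→Beaumont, Thu-PM→Osei, Fri-AM→Nakamura, Fri-PM→Chen, Sat-AM→Beaumont, Sat-PM→Kahale, Sun-AM→Bakr.
Loads: Nakamura 1/1, Bakr 1/1, Osei 1/1, Beaumont 2/2, Chen 1/1, Kahale 1/1.

7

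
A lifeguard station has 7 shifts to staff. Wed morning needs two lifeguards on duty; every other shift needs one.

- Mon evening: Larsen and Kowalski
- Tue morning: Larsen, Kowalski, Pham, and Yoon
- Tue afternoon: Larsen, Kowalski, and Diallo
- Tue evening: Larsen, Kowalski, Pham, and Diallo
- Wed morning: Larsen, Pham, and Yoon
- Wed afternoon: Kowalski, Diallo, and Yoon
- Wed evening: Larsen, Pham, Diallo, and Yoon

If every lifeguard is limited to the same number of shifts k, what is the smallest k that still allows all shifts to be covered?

2

With 5 lifeguards and 8 worker-slots to fill, someone must work at least ⌈8/5⌉ = 2 shifts, so k ≥ 2.
k = 2 works: Mon evening→Larsen, Tue morning→Kowalski, Tue afternoon→Larsen, Tue evening→Pham, Wed morning→Pham+Yoon, Wed afternoon→Kowalski, Wed evening→Diallo.
Loads: Larsen 2, Kowalski 2, Pham 2, Diallo 1, Yoon 1 — all ≤ 2.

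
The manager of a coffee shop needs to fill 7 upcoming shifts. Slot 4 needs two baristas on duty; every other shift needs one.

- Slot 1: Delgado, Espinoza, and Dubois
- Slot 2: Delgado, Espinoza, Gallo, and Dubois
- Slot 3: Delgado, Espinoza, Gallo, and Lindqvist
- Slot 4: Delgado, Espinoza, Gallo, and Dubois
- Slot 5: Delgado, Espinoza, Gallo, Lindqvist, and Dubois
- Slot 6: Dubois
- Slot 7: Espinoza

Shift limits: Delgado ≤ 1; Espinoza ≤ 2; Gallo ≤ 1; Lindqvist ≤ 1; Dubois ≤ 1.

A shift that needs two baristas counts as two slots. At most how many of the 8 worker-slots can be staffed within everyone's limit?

6

Total capacity across all baristas is 1+2+1+1+1 = 6, and 8 slots are needed, so at most 6 can be filled.
An assignment achieving 6: Slot 1→Delgado, Slot 2→Espinoza, Slot 3→Gallo, Slot 5→Lindqvist, Slot 6→Dubois, Slot 7→Espinoza.
Loads: Delgado 1/1, Espinoza 2/2, Gallo 1/1, Lindqvist 1/1, Dubois 1/1.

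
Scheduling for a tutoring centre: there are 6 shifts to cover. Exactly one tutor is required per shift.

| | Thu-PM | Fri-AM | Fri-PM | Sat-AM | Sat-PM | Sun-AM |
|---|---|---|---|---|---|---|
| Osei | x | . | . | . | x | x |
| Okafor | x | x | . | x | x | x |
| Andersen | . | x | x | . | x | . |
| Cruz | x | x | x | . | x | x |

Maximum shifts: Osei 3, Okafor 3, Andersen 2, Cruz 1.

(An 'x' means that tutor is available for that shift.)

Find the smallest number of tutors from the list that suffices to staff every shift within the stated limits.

3

6 slots to fill and no one can take more than 3, so at least ⌈6/3⌉ = 2 tutors are needed.
No set of 2 tutors can cover every shift (each such set leaves at least one shift with no one available or exceeds a cap).
Osei, Okafor, and Andersen alone can cover everything: Thu-PM→Osei, Fri-AM→Okafor, Fri-PM→Andersen, Sat-AM→Okafor, Sat-PM→Osei, Sun-AM→Osei.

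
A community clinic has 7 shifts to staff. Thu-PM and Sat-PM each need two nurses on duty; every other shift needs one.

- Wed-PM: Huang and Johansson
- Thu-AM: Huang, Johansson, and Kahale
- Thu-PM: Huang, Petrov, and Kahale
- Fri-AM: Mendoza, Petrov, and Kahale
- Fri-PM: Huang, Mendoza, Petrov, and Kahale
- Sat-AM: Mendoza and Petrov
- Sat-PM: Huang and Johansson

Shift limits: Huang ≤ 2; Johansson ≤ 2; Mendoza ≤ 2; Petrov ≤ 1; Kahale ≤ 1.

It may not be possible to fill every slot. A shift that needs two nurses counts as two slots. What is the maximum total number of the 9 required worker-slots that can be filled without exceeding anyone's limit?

8

Total capacity across all nurses is 2+2+2+1+1 = 8, and 9 slots are needed, so at most 8 can be filled.
An assignment achieving 8: Wed-PM→Huang, Thu-AM→Johansson, Thu-PM→Petrov+Kahale, Fri-AM→Mendoza, Sat-AM→Mendoza, Sat-PM→Huang+Johansson.
Loads: Huang 2/2, Johansson 2/2, Mendoza 2/2, Petrov 1/1, Kahale 1/1.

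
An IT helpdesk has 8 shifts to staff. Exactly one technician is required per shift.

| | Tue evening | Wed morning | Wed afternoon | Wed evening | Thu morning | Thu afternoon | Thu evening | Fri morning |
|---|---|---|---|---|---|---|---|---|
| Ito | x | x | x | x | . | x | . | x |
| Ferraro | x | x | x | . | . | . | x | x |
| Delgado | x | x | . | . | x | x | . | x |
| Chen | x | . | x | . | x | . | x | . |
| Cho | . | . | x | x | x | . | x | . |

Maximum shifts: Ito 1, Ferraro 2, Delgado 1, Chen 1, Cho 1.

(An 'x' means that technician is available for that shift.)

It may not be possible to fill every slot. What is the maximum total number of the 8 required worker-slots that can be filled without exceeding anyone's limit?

Total capacity across all technicians is 1+2+1+1+1 = 6, and 8 slots are needed, so at most 6 can be filled.
An assignment achieving 6: Wed morning→Ferraro, Wed afternoon→Cho, Wed evening→Ito, Thu morning→Chen, Thu afternoon→Delgado, Thu evening→Ferraro.
Loads: Ito 1/1, Ferraro 2/2, Delgado 1/1, Chen 1/1, Cho 1/1.

6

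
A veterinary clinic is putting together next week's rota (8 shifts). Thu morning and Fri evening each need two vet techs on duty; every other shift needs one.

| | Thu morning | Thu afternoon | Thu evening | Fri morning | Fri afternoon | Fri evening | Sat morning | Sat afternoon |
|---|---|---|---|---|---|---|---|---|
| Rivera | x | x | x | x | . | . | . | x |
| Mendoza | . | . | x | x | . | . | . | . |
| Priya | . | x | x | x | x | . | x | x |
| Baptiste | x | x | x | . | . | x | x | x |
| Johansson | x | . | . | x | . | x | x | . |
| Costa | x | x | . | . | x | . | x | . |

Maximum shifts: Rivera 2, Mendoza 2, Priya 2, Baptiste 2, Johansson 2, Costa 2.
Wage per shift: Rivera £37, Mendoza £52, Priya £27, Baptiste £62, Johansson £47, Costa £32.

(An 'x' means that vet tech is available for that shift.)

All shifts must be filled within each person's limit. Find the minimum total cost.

£400

Fri evening can only be covered by Baptiste and Johansson, so that assignment is forced.
Picking the cheapest available vet tech for each shift independently would cost £340, but that ignores the shift limits.
An optimal schedule: Thu morning→Rivera+Johansson, Thu afternoon→Costa, Thu evening→Rivera, Fri morning→Mendoza, Fri afternoon→Priya, Fri evening→Johansson+Baptiste, Sat morning→Costa, Sat afternoon→Priya.
Total: 37 + 47 + 32 + 37 + 52 + 27 + 47 + 62 + 32 + 27 = £400.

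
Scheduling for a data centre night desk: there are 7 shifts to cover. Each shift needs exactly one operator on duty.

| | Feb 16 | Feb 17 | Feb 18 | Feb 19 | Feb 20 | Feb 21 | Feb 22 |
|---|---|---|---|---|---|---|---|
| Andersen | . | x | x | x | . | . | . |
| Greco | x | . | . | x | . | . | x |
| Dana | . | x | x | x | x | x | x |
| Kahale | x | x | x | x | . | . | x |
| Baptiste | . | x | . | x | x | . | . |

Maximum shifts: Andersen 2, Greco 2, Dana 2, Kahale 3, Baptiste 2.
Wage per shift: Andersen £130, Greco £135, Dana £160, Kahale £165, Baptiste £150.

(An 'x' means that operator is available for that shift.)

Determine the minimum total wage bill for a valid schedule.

£990

Feb 21 can only be covered by Dana, so that assignment is forced.
Picking the cheapest available operator for each shift independently would cost £970, but that ignores the shift limits.
An optimal schedule: Feb 16→Greco, Feb 17→Andersen, Feb 18→Andersen, Feb 19→Baptiste, Feb 20→Baptiste, Feb 21→Dana, Feb 22→Greco.
Total: 135 + 130 + 130 + 150 + 150 + 160 + 135 = £990.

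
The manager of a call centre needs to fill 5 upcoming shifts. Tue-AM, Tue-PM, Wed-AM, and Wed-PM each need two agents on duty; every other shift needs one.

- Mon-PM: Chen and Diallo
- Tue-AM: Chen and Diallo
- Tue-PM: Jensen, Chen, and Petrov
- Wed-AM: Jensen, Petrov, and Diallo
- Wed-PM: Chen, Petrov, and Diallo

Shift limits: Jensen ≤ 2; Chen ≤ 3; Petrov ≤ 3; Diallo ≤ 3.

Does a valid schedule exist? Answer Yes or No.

Yes

Tue-AM can only be covered by Chen and Diallo, so that assignment is forced.
One valid schedule: Mon-PM→Chen, Tue-AM→Chen+Diallo, Tue-PM→Jensen+Chen, Wed-AM→Jensen+Petrov, Wed-PM→Petrov+Diallo.
Loads: Jensen 2/2, Chen 3/3, Petrov 2/3, Diallo 2/3 — all within limits.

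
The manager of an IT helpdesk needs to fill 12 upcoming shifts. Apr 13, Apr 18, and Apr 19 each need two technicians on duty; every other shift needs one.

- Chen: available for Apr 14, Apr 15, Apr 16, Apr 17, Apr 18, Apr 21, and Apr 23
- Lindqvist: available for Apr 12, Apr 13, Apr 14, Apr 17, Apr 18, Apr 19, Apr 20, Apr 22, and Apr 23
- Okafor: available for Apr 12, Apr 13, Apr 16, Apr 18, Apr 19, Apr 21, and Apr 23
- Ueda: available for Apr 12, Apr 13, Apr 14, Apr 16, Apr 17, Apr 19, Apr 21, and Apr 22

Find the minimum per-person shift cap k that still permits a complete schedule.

4

With 4 technicians and 15 worker-slots to fill, someone must work at least ⌈15/4⌉ = 4 shifts, so k ≥ 4.
k = 4 works: Apr 12→Lindqvist, Apr 13→Lindqvist+Okafor, Apr 14→Chen, Apr 15→Chen, Apr 16→Chen, Apr 17→Ueda, Apr 18→Chen+Okafor, Apr 19→Okafor+Ueda, Apr 20→Lindqvist, Apr 21→Ueda, Apr 22→Lindqvist, Apr 23→Okafor.
Loads: Chen 4, Lindqvist 4, Okafor 4, Ueda 3 — all ≤ 4.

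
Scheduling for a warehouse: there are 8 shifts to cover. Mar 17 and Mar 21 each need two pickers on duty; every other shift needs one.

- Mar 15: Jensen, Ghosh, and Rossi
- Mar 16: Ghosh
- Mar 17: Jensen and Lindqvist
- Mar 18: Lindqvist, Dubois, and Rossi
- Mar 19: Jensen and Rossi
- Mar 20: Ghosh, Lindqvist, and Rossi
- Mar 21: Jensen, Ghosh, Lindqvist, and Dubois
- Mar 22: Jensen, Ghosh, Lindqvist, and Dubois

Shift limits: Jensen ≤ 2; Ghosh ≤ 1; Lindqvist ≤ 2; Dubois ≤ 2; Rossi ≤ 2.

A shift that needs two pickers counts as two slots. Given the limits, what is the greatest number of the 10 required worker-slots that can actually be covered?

Total capacity across all pickers is 2+1+2+2+2 = 9, and 10 slots are needed, so at most 9 can be filled.
An assignment achieving 9: Mar 15→Rossi, Mar 16→Ghosh, Mar 17→Jensen+Lindqvist, Mar 18→Lindqvist, Mar 19→Jensen, Mar 20→Rossi, Mar 21→Dubois, Mar 22→Dubois.
Loads: Jensen 2/2, Ghosh 1/1, Lindqvist 2/2, Dubois 2/2, Rossi 2/2.

9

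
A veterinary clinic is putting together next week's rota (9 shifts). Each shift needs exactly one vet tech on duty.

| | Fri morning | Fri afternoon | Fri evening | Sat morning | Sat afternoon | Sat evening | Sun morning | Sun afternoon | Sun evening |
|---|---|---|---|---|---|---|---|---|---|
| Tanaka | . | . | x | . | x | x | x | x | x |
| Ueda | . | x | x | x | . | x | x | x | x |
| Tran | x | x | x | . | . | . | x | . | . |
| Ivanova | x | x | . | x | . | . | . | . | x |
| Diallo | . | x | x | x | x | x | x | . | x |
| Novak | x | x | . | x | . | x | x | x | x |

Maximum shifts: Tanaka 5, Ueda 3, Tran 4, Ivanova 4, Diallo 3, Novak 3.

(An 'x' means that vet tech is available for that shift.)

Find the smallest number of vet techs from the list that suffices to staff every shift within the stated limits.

2

9 slots to fill and no one can take more than 5, so at least ⌈9/5⌉ = 2 vet techs are needed.
Tanaka and Ivanova alone can cover everything: Fri morning→Ivanova, Fri afternoon→Ivanova, Fri evening→Tanaka, Sat morning→Ivanova, Sat afternoon→Tanaka, Sat evening→Tanaka, Sun morning→Tanaka, Sun afternoon→Tanaka, Sun evening→Ivanova.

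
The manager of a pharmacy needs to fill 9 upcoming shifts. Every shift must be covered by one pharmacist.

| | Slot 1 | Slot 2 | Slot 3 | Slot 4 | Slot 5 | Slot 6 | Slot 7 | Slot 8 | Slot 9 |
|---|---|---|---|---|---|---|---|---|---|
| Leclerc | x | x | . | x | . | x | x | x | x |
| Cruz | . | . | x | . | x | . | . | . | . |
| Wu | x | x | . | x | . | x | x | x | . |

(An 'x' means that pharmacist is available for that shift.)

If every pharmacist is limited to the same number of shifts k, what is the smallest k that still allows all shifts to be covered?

With 3 pharmacists and 9 worker-slots to fill, someone must work at least ⌈9/3⌉ = 3 shifts, so k ≥ 3.
k = 3 is infeasible (exhaustive check).
k = 4 works: Slot 1→Leclerc, Slot 2→Leclerc, Slot 3→Cruz, Slot 4→Leclerc, Slot 5→Cruz, Slot 6→Wu, Slot 7→Wu, Slot 8→Wu, Slot 9→Leclerc.
Loads: Leclerc 4, Cruz 2, Wu 3 — all ≤ 4.

4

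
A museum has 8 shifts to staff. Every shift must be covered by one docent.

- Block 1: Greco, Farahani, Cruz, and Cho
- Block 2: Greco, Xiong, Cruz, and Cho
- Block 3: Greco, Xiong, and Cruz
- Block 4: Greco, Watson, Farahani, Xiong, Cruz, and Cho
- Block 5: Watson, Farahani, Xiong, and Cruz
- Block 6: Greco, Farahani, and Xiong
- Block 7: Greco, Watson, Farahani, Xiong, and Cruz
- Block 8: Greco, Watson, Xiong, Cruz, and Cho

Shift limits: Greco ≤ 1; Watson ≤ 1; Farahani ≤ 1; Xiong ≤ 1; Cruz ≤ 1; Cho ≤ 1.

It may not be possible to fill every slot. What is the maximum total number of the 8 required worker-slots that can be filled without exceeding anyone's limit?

6

Total capacity across all docents is 1+1+1+1+1+1 = 6, and 8 slots are needed, so at most 6 can be filled.
An assignment achieving 6: Block 1→Cruz, Block 2→Xiong, Block 3→Greco, Block 5→Watson, Block 6→Farahani, Block 8→Cho.
Loads: Greco 1/1, Watson 1/1, Farahani 1/1, Xiong 1/1, Cruz 1/1, Cho 1/1.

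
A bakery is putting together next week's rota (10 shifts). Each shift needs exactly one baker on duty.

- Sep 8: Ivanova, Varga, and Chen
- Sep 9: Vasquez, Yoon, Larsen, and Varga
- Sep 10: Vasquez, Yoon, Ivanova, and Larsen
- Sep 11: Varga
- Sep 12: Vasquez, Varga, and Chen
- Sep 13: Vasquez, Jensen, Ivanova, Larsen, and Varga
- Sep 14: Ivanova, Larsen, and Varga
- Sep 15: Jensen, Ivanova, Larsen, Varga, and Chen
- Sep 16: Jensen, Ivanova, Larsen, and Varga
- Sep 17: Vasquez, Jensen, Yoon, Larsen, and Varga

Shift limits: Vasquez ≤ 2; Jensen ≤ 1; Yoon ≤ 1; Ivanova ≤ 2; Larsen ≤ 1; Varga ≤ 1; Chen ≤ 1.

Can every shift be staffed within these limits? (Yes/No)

No

Total capacity is 2+1+1+2+1+1+1 = 9 but 10 worker-slots are needed — infeasible.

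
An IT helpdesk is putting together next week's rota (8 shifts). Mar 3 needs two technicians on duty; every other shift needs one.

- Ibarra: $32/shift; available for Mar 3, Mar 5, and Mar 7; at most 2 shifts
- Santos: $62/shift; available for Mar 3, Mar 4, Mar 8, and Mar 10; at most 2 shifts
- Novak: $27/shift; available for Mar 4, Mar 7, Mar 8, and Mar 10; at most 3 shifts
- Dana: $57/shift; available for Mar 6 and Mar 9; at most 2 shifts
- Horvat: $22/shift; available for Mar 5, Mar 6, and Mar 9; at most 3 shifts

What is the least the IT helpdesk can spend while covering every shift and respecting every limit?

Mar 3 can only be covered by Ibarra and Santos, so that assignment is forced.
Picking the cheapest available technician for each shift independently would cost $268, but that ignores the shift limits.
An optimal schedule: Mar 3→Ibarra+Santos, Mar 4→Novak, Mar 5→Horvat, Mar 6→Horvat, Mar 7→Ibarra, Mar 8→Novak, Mar 9→Horvat, Mar 10→Novak.
Total: 32 + 62 + 27 + 22 + 22 + 32 + 27 + 22 + 27 = $273.

$273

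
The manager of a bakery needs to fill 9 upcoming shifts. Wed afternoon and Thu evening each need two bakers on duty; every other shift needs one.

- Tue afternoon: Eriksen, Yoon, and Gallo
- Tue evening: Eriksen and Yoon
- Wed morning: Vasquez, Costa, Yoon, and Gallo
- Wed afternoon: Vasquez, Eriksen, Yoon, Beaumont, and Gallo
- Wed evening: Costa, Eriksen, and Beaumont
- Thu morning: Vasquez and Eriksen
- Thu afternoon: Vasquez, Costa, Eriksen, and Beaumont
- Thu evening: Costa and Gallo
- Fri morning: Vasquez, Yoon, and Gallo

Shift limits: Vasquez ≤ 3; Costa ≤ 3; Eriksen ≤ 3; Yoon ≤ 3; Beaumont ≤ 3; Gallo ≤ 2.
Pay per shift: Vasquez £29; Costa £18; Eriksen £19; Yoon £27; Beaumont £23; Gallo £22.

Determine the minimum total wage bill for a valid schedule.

£228

Thu evening can only be covered by Costa and Gallo, so that assignment is forced.
Picking the cheapest available baker for each shift independently would cost £214, but that ignores the shift limits.
An optimal schedule: Tue afternoon→Eriksen, Tue evening→Eriksen, Wed morning→Costa, Wed afternoon→Beaumont+Yoon, Wed evening→Costa, Thu morning→Eriksen, Thu afternoon→Beaumont, Thu evening→Costa+Gallo, Fri morning→Gallo.
Total: 19 + 19 + 18 + 23 + 27 + 18 + 19 + 23 + 18 + 22 + 22 = £228.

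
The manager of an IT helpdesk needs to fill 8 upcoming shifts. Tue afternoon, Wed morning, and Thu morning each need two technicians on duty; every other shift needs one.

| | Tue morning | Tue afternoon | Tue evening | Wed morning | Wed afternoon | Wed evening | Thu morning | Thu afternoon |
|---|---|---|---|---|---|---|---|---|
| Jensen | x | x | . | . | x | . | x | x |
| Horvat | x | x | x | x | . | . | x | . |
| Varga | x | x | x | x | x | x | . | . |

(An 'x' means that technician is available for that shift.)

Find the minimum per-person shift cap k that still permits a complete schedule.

4

With 3 technicians and 11 worker-slots to fill, someone must work at least ⌈11/3⌉ = 4 shifts, so k ≥ 4.
k = 4 works: Tue morning→Jensen, Tue afternoon→Horvat+Varga, Tue evening→Horvat, Wed morning→Horvat+Varga, Wed afternoon→Jensen, Wed evening→Varga, Thu morning→Jensen+Horvat, Thu afternoon→Jensen.
Loads: Jensen 4, Horvat 4, Varga 3 — all ≤ 4.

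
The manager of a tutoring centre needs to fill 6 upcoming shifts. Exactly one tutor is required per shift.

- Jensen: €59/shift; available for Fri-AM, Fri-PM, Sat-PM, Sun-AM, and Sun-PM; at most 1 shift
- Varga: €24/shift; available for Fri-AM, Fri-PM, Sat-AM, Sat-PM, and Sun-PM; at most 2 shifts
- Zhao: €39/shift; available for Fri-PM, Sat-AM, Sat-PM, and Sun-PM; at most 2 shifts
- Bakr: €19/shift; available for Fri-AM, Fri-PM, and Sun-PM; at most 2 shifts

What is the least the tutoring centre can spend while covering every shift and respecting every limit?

€184

Sun-AM can only be covered by Jensen, so that assignment is forced.
Picking the cheapest available tutor for each shift independently would cost €164, but that ignores the shift limits.
An optimal schedule: Fri-AM→Bakr, Fri-PM→Bakr, Sat-AM→Varga, Sat-PM→Varga, Sun-AM→Jensen, Sun-PM→Zhao.
Total: 19 + 19 + 24 + 24 + 59 + 39 = €184.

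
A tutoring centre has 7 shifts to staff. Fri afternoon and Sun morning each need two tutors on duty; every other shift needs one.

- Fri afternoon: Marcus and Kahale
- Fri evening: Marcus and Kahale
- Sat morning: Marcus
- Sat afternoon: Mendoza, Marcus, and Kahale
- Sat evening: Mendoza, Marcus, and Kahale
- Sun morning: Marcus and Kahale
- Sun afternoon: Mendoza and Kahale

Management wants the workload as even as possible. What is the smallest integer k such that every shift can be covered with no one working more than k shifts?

3

With 3 tutors and 9 worker-slots to fill, someone must work at least ⌈9/3⌉ = 3 shifts, so k ≥ 3.
k = 3 works: Fri afternoon→Marcus+Kahale, Fri evening→Kahale, Sat morning→Marcus, Sat afternoon→Mendoza, Sat evening→Mendoza, Sun morning→Marcus+Kahale, Sun afternoon→Mendoza.
Loads: Mendoza 3, Marcus 3, Kahale 3 — all ≤ 3.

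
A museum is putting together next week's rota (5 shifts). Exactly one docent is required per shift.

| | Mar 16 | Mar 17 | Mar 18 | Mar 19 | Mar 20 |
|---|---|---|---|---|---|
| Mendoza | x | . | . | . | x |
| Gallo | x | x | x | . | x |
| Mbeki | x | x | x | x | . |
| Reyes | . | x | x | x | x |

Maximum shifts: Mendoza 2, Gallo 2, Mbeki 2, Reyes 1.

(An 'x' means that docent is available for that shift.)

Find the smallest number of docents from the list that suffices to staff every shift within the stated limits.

5 slots to fill and no one can take more than 2, so at least ⌈5/2⌉ = 3 docents are needed.
Mendoza, Gallo, and Mbeki alone can cover everything: Mar 16→Mendoza, Mar 17→Gallo, Mar 18→Gallo, Mar 19→Mbeki, Mar 20→Mendoza.

3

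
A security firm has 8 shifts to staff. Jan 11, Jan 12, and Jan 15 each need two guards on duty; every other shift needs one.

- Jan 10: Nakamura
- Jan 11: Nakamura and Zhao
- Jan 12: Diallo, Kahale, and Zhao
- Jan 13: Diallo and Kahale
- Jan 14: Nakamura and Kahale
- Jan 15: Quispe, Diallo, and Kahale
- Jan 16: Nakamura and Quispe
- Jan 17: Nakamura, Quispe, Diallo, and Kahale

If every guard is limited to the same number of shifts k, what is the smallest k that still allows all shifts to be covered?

3

With 5 guards and 11 worker-slots to fill, someone must work at least ⌈11/5⌉ = 3 shifts, so k ≥ 3.
k = 3 works: Jan 10→Nakamura, Jan 11→Nakamura+Zhao, Jan 12→Diallo+Kahale, Jan 13→Diallo, Jan 14→Nakamura, Jan 15→Quispe+Diallo, Jan 16→Quispe, Jan 17→Quispe.
Loads: Nakamura 3, Quispe 3, Diallo 3, Kahale 1, Zhao 1 — all ≤ 3.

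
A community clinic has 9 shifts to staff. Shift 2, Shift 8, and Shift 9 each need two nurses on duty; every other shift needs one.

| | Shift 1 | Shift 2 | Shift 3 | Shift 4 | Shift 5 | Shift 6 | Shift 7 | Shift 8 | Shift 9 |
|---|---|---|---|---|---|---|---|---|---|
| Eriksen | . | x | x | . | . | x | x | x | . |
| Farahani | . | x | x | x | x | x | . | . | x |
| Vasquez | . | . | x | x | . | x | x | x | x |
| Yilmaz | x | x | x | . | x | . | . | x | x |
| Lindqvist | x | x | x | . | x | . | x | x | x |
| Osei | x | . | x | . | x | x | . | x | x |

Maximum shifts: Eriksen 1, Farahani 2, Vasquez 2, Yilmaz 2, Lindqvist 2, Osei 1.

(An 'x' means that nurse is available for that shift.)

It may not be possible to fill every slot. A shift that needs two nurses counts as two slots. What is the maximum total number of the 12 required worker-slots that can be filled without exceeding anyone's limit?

Total capacity across all nurses is 1+2+2+2+2+1 = 10, and 12 slots are needed, so at most 10 can be filled.
An assignment achieving 10: Shift 1→Yilmaz, Shift 2→Farahani+Yilmaz, Shift 4→Farahani, Shift 5→Lindqvist, Shift 6→Vasquez, Shift 7→Eriksen, Shift 8→Vasquez+Lindqvist, Shift 9→Osei.
Loads: Eriksen 1/1, Farahani 2/2, Vasquez 2/2, Yilmaz 2/2, Lindqvist 2/2, Osei 1/1.

10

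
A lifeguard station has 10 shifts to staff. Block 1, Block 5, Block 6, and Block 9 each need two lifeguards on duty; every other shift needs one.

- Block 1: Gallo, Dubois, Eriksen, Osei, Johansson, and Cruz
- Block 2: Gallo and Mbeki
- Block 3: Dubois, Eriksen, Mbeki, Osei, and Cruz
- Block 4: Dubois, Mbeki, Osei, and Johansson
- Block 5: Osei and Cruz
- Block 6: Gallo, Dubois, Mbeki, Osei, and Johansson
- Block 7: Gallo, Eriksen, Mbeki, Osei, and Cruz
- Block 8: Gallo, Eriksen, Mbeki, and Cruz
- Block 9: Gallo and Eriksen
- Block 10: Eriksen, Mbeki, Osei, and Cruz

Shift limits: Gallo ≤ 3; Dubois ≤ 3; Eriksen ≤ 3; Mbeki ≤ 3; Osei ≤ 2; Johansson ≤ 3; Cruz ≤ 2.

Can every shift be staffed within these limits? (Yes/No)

Block 5 can only be covered by Osei and Cruz, so that assignment is forced.
Block 9 can only be covered by Gallo and Eriksen, so that assignment is forced.
One valid schedule: Block 1→Osei+Johansson, Block 2→Gallo, Block 3→Dubois, Block 4→Dubois, Block 5→Osei+Cruz, Block 6→Dubois+Mbeki, Block 7→Eriksen, Block 8→Gallo, Block 9→Gallo+Eriksen, Block 10→Eriksen.
Loads: Gallo 3/3, Dubois 3/3, Eriksen 3/3, Mbeki 1/3, Osei 2/2, Johansson 1/3, Cruz 1/2 — all within limits.

Yes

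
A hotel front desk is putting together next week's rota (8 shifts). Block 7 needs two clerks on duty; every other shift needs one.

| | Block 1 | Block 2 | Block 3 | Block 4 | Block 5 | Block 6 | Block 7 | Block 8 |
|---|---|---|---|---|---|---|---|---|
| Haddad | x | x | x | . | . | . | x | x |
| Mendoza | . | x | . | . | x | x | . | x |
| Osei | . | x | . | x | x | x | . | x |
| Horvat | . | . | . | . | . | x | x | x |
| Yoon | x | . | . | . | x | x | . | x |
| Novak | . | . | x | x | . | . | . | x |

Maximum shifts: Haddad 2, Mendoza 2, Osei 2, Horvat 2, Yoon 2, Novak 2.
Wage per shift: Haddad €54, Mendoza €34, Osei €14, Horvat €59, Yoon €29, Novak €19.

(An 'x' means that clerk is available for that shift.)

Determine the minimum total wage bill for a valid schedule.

Block 7 can only be covered by Haddad and Horvat, so that assignment is forced.
Picking the cheapest available clerk for each shift independently would cost €231, but that ignores the shift limits.
An optimal schedule: Block 1→Yoon, Block 2→Osei, Block 3→Novak, Block 4→Osei, Block 5→Yoon, Block 6→Mendoza, Block 7→Haddad+Horvat, Block 8→Novak.
Total: 29 + 14 + 19 + 14 + 29 + 34 + 54 + 59 + 19 = €271.

€271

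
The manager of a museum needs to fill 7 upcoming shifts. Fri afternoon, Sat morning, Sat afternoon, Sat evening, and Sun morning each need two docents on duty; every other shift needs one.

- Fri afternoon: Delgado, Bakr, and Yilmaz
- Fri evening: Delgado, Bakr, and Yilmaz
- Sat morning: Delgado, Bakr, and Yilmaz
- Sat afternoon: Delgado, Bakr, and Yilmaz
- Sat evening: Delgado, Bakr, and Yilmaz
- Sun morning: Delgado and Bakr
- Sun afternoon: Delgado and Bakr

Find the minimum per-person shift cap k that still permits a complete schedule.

With 3 docents and 12 worker-slots to fill, someone must work at least ⌈12/3⌉ = 4 shifts, so k ≥ 4.
k = 4 works: Fri afternoon→Delgado+Bakr, Fri evening→Yilmaz, Sat morning→Delgado+Yilmaz, Sat afternoon→Bakr+Yilmaz, Sat evening→Bakr+Yilmaz, Sun morning→Delgado+Bakr, Sun afternoon→Delgado.
Loads: Delgado 4, Bakr 4, Yilmaz 4 — all ≤ 4.

4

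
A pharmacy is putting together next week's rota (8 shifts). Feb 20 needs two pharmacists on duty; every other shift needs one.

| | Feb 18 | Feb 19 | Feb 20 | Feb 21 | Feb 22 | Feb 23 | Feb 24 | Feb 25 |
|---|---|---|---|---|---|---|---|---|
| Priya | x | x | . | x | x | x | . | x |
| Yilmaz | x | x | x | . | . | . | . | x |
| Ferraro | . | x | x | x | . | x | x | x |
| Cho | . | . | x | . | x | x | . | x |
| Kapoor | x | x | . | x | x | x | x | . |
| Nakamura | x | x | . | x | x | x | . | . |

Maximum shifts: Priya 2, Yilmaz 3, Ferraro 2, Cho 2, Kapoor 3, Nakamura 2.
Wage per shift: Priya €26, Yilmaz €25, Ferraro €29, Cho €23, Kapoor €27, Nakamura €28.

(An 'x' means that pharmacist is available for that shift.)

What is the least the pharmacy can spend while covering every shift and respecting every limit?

€227

Picking the cheapest available pharmacist for each shift independently would cost €220, but that ignores the shift limits.
An optimal schedule: Feb 18→Yilmaz, Feb 19→Priya, Feb 20→Cho+Yilmaz, Feb 21→Priya, Feb 22→Cho, Feb 23→Kapoor, Feb 24→Kapoor, Feb 25→Yilmaz.
Total: 25 + 26 + 23 + 25 + 26 + 23 + 27 + 27 + 25 = €227.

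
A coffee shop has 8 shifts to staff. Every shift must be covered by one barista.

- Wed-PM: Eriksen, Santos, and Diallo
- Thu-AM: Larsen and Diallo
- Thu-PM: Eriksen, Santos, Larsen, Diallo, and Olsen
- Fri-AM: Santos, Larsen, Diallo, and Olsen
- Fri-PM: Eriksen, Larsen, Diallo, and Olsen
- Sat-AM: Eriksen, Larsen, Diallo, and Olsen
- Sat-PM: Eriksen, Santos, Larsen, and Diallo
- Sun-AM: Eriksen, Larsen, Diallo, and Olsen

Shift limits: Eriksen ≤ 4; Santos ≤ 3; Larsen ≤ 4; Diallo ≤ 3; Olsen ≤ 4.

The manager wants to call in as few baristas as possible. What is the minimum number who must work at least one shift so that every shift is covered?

2

8 slots to fill and no one can take more than 4, so at least ⌈8/4⌉ = 2 baristas are needed.
Eriksen and Larsen alone can cover everything: Wed-PM→Eriksen, Thu-AM→Larsen, Thu-PM→Eriksen, Fri-AM→Larsen, Fri-PM→Eriksen, Sat-AM→Eriksen, Sat-PM→Larsen, Sun-AM→Larsen.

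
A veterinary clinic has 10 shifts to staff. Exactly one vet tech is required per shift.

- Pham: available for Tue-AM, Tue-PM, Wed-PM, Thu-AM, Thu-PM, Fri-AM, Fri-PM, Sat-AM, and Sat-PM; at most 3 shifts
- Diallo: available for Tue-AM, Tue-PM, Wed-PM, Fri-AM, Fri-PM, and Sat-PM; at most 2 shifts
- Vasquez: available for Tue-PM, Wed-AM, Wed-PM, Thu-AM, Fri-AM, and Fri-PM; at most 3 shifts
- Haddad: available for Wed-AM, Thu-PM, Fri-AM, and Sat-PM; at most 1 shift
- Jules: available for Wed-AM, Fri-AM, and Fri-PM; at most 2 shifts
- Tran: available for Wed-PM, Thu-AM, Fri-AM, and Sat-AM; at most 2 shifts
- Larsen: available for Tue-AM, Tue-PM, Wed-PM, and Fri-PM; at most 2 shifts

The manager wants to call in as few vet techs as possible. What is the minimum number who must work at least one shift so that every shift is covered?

4

10 slots to fill and no one can take more than 3, so at least ⌈10/3⌉ = 4 vet techs are needed.
Pham, Diallo, Vasquez, and Jules alone can cover everything: Tue-AM→Pham, Tue-PM→Diallo, Wed-AM→Vasquez, Wed-PM→Vasquez, Thu-AM→Vasquez, Thu-PM→Pham, Fri-AM→Jules, Fri-PM→Jules, Sat-AM→Pham, Sat-PM→Diallo.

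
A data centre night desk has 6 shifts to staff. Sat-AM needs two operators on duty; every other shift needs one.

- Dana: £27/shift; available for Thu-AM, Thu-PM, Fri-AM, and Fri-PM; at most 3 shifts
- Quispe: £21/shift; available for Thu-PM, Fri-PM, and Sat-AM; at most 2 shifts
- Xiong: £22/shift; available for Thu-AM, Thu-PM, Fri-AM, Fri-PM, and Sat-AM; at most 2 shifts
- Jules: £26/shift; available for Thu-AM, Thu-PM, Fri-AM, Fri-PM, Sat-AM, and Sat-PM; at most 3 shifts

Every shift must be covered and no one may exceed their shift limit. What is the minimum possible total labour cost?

£164

Sat-PM can only be covered by Jules, so that assignment is forced.
Picking the cheapest available operator for each shift independently would cost £155, but that ignores the shift limits.
An optimal schedule: Thu-AM→Xiong, Thu-PM→Quispe, Fri-AM→Xiong, Fri-PM→Jules, Sat-AM→Quispe+Jules, Sat-PM→Jules.
Total: 22 + 21 + 22 + 26 + 21 + 26 + 26 = £164.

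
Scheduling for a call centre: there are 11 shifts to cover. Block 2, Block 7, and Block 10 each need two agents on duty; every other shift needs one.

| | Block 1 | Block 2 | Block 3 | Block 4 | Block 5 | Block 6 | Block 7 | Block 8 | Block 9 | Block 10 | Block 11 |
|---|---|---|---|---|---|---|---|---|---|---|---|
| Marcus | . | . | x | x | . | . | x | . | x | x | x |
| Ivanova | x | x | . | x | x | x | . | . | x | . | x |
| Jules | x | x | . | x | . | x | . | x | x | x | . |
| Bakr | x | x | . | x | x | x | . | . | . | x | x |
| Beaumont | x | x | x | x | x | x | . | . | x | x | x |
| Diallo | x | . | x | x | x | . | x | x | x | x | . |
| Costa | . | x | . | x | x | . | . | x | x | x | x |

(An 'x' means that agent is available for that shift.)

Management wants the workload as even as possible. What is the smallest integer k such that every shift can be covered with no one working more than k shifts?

2

With 7 agents and 14 worker-slots to fill, someone must work at least ⌈14/7⌉ = 2 shifts, so k ≥ 2.
k = 2 works: Block 1→Ivanova, Block 2→Beaumont+Costa, Block 3→Marcus, Block 4→Beaumont, Block 5→Bakr, Block 6→Ivanova, Block 7→Marcus+Diallo, Block 8→Jules, Block 9→Jules, Block 10→Diallo+Costa, Block 11→Bakr.
Loads: Marcus 2, Ivanova 2, Jules 2, Bakr 2, Beaumont 2, Diallo 2, Costa 2 — all ≤ 2.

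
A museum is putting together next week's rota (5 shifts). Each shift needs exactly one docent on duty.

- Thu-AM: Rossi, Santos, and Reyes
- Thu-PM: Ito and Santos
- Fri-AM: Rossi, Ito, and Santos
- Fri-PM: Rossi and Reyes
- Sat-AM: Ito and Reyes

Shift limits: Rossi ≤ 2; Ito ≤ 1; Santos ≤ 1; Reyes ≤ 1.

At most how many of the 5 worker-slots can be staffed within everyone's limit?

Total capacity across all docents is 2+1+1+1 = 5, and 5 slots are needed, so at most 5 can be filled.
An assignment achieving 5: Thu-AM→Rossi, Thu-PM→Ito, Fri-AM→Santos, Fri-PM→Rossi, Sat-AM→Reyes.
Loads: Rossi 2/2, Ito 1/1, Santos 1/1, Reyes 1/1.

5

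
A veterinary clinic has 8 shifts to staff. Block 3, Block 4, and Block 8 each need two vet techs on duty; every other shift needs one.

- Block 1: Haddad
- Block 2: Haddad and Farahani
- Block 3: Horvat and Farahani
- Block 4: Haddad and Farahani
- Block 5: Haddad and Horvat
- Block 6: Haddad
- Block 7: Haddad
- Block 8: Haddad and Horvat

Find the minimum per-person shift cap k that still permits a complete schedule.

With 3 vet techs and 11 worker-slots to fill, someone must work at least ⌈11/3⌉ = 4 shifts, so k ≥ 4.
k = 4 fails: Shifts {Block 1, Block 4, Block 6, Block 7, Block 8} need 7 worker-slots in total, but the vet techs available for any of those shifts (Haddad, Horvat, and Farahani) can supply at most 6 among them. So no valid schedule exists.
k = 5 works: Block 1→Haddad, Block 2→Farahani, Block 3→Horvat+Farahani, Block 4→Haddad+Farahani, Block 5→Horvat, Block 6→Haddad, Block 7→Haddad, Block 8→Haddad+Horvat.
Loads: Haddad 5, Horvat 3, Farahani 3 — all ≤ 5.

5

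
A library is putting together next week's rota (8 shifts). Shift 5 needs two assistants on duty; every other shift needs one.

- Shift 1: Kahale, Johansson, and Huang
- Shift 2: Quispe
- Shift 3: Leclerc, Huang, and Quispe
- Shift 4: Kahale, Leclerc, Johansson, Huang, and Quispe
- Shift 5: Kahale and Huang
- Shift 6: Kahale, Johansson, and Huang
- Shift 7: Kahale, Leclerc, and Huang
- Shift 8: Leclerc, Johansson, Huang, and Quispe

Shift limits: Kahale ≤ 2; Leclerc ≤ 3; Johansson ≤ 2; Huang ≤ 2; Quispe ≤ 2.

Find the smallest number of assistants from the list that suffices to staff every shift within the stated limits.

4

9 slots to fill and no one can take more than 3, so at least ⌈9/3⌉ = 3 assistants are needed.
Any 3 assistants together have capacity at most 3+2+2 = 7 < 9 slots, so 3 can never suffice.
Kahale, Leclerc, Huang, and Quispe alone can cover everything: Shift 1→Kahale, Shift 2→Quispe, Shift 3→Leclerc, Shift 4→Quispe, Shift 5→Kahale+Huang, Shift 6→Huang, Shift 7→Leclerc, Shift 8→Leclerc.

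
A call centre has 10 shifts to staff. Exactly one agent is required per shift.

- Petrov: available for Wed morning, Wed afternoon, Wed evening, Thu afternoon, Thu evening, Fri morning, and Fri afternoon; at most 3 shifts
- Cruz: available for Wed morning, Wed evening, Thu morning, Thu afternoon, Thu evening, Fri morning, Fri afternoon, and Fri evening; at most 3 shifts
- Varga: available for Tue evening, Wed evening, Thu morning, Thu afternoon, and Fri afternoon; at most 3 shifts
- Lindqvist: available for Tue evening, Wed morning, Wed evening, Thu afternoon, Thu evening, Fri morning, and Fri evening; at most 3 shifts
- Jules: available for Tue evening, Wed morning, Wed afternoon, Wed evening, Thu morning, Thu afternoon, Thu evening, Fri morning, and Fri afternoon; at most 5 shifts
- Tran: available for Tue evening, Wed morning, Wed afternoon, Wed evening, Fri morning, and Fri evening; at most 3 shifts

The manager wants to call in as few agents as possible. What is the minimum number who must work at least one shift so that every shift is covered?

3

10 slots to fill and no one can take more than 5, so at least ⌈10/5⌉ = 2 agents are needed.
Any 2 agents together have capacity at most 5+3 = 8 < 10 slots, so 2 can never suffice.
Petrov, Cruz, and Jules alone can cover everything: Tue evening→Jules, Wed morning→Petrov, Wed afternoon→Petrov, Wed evening→Petrov, Thu morning→Cruz, Thu afternoon→Cruz, Thu evening→Jules, Fri morning→Jules, Fri afternoon→Jules, Fri evening→Cruz.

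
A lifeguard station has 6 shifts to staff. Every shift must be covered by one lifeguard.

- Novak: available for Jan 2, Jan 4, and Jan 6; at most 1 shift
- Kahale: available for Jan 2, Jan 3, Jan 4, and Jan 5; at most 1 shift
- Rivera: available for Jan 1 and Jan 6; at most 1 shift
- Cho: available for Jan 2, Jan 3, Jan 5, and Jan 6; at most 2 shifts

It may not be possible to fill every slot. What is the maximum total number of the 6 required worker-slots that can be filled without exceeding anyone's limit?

5

Total capacity across all lifeguards is 1+1+1+2 = 5, and 6 slots are needed, so at most 5 can be filled.
An assignment achieving 5: Jan 1→Rivera, Jan 2→Cho, Jan 3→Kahale, Jan 4→Novak, Jan 5→Cho.
Loads: Novak 1/1, Kahale 1/1, Rivera 1/1, Cho 2/2.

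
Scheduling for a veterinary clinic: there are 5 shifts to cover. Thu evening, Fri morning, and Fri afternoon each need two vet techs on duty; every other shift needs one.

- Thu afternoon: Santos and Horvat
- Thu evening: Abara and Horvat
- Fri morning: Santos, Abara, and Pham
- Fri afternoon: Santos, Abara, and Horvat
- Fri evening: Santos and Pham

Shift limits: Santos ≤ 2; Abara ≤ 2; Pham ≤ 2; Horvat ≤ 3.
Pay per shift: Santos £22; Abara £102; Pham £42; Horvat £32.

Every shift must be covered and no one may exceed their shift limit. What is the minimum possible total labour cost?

Thu evening can only be covered by Abara and Horvat, so that assignment is forced.
Picking the cheapest available vet tech for each shift independently would cost £296, but that ignores the shift limits.
An optimal schedule: Thu afternoon→Horvat, Thu evening→Horvat+Abara, Fri morning→Santos+Pham, Fri afternoon→Santos+Horvat, Fri evening→Pham.
Total: 32 + 32 + 102 + 22 + 42 + 22 + 32 + 42 = £326.

£326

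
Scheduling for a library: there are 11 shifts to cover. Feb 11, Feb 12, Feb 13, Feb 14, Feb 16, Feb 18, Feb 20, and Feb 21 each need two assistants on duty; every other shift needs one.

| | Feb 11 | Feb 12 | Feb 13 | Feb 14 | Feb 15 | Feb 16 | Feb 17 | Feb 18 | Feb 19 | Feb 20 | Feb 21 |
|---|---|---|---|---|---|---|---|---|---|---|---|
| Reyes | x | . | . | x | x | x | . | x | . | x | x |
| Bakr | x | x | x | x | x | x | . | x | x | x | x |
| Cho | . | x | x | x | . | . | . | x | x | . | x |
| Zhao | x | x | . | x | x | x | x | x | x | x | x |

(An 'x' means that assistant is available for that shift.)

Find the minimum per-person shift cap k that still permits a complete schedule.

With 4 assistants and 19 worker-slots to fill, someone must work at least ⌈19/4⌉ = 5 shifts, so k ≥ 5.
k = 5 works: Feb 11→Reyes+Bakr, Feb 12→Bakr+Cho, Feb 13→Bakr+Cho, Feb 14→Reyes+Cho, Feb 15→Reyes, Feb 16→Reyes+Bakr, Feb 17→Zhao, Feb 18→Cho+Zhao, Feb 19→Bakr, Feb 20→Reyes+Zhao, Feb 21→Cho+Zhao.
Loads: Reyes 5, Bakr 5, Cho 5, Zhao 4 — all ≤ 5.

5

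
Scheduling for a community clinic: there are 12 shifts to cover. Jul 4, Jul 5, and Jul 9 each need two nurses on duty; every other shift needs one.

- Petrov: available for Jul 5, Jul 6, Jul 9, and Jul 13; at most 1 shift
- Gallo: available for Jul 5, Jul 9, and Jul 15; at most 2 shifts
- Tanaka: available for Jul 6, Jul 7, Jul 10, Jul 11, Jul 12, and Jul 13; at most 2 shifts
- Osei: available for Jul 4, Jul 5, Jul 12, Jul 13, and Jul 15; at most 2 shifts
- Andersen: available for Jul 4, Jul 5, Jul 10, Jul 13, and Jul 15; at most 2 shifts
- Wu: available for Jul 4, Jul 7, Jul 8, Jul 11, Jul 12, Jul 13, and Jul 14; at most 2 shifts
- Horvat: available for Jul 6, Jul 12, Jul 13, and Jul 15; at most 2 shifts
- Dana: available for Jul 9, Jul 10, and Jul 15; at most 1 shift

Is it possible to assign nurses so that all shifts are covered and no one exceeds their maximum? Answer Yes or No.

No

Total capacity is 1+2+2+2+2+2+2+1 = 14 but 15 worker-slots are needed — infeasible.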